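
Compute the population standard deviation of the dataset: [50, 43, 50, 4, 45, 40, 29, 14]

16.1008

Step 1: Compute the mean: 34.375
Step 2: Sum of squared deviations from the mean: 2073.875
Step 3: Population variance = 2073.875 / 8 = 259.2344
Step 4: Standard deviation = sqrt(259.2344) = 16.1008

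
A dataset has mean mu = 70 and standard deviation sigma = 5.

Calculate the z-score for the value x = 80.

2

Step 1: Recall the z-score formula: z = (x - mu) / sigma
Step 2: Substitute values: z = (80 - 70) / 5
Step 3: z = 10 / 5 = 2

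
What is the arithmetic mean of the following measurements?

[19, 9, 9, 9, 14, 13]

12.1667

Step 1: Sum all values: 19 + 9 + 9 + 9 + 14 + 13 = 73
Step 2: Count the number of values: n = 6
Step 3: Mean = sum / n = 73 / 6 = 12.1667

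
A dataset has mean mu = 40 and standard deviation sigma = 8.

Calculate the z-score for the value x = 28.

-1.5

Step 1: Recall the z-score formula: z = (x - mu) / sigma
Step 2: Substitute values: z = (28 - 40) / 8
Step 3: z = -12 / 8 = -1.5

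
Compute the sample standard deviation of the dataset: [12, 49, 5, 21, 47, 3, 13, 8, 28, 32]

16.7252

Step 1: Compute the mean: 21.8
Step 2: Sum of squared deviations from the mean: 2517.6
Step 3: Sample variance = 2517.6 / 9 = 279.7333
Step 4: Standard deviation = sqrt(279.7333) = 16.7252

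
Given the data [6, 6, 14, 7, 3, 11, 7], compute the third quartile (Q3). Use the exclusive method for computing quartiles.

11

Step 1: Sort the data: [3, 6, 6, 7, 7, 11, 14]
Step 2: n = 7
Step 3: Using the exclusive quartile method:
  Q1 = 6
  Q2 (median) = 7
  Q3 = 11
  IQR = Q3 - Q1 = 11 - 6 = 5
Step 4: Q3 = 11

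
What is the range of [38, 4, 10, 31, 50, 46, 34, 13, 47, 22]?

46

Step 1: Identify the maximum value: max = 50
Step 2: Identify the minimum value: min = 4
Step 3: Range = max - min = 50 - 4 = 46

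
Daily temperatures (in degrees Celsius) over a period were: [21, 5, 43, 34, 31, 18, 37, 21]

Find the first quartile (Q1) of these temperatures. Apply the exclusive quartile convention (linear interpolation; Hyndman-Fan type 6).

18.75

Step 1: Sort the data: [5, 18, 21, 21, 31, 34, 37, 43]
Step 2: n = 8
Step 3: Using the exclusive quartile method:
  Q1 = 18.75
  Q2 (median) = 26
  Q3 = 36.25
  IQR = Q3 - Q1 = 36.25 - 18.75 = 17.5
Step 4: Q1 = 18.75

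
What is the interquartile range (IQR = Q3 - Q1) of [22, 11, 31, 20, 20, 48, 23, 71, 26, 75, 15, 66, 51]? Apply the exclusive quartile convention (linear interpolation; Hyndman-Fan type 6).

38.5

Step 1: Sort the data: [11, 15, 20, 20, 22, 23, 26, 31, 48, 51, 66, 71, 75]
Step 2: n = 13
Step 3: Using the exclusive quartile method:
  Q1 = 20
  Q2 (median) = 26
  Q3 = 58.5
  IQR = Q3 - Q1 = 58.5 - 20 = 38.5
Step 4: IQR = 38.5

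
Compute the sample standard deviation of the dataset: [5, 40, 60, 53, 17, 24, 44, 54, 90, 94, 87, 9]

31.0321

Step 1: Compute the mean: 48.0833
Step 2: Sum of squared deviations from the mean: 10592.9167
Step 3: Sample variance = 10592.9167 / 11 = 962.9924
Step 4: Standard deviation = sqrt(962.9924) = 31.0321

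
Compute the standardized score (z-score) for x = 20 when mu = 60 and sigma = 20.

-2

Step 1: Recall the z-score formula: z = (x - mu) / sigma
Step 2: Substitute values: z = (20 - 60) / 20
Step 3: z = -40 / 20 = -2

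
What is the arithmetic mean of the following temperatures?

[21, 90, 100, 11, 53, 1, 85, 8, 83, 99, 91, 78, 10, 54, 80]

57.6

Step 1: Sum all values: 21 + 90 + 100 + 11 + 53 + 1 + 85 + 8 + 83 + 99 + 91 + 78 + 10 + 54 + 80 = 864
Step 2: Count the number of values: n = 15
Step 3: Mean = sum / n = 864 / 15 = 57.6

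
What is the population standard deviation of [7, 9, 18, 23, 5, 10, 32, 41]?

12.17

Step 1: Compute the mean: 18.125
Step 2: Sum of squared deviations from the mean: 1184.875
Step 3: Population variance = 1184.875 / 8 = 148.1094
Step 4: Standard deviation = sqrt(148.1094) = 12.17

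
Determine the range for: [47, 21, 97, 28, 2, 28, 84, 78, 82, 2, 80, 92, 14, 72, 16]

95

Step 1: Identify the maximum value: max = 97
Step 2: Identify the minimum value: min = 2
Step 3: Range = max - min = 97 - 2 = 95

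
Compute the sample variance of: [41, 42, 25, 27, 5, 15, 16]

187.9524

Step 1: Compute the mean: (41 + 42 + 25 + 27 + 5 + 15 + 16) / 7 = 24.4286
Step 2: Compute squared deviations from the mean:
  (41 - 24.4286)^2 = 274.6122
  (42 - 24.4286)^2 = 308.7551
  (25 - 24.4286)^2 = 0.3265
  (27 - 24.4286)^2 = 6.6122
  (5 - 24.4286)^2 = 377.4694
  (15 - 24.4286)^2 = 88.898
  (16 - 24.4286)^2 = 71.0408
Step 3: Sum of squared deviations = 1127.7143
Step 4: Sample variance = 1127.7143 / 6 = 187.9524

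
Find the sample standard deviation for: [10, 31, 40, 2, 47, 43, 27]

17.0182

Step 1: Compute the mean: 28.5714
Step 2: Sum of squared deviations from the mean: 1737.7143
Step 3: Sample variance = 1737.7143 / 6 = 289.619
Step 4: Standard deviation = sqrt(289.619) = 17.0182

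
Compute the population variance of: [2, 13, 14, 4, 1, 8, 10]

23.3878

Step 1: Compute the mean: (2 + 13 + 14 + 4 + 1 + 8 + 10) / 7 = 7.4286
Step 2: Compute squared deviations from the mean:
  (2 - 7.4286)^2 = 29.4694
  (13 - 7.4286)^2 = 31.0408
  (14 - 7.4286)^2 = 43.1837
  (4 - 7.4286)^2 = 11.7551
  (1 - 7.4286)^2 = 41.3265
  (8 - 7.4286)^2 = 0.3265
  (10 - 7.4286)^2 = 6.6122
Step 3: Sum of squared deviations = 163.7143
Step 4: Population variance = 163.7143 / 7 = 23.3878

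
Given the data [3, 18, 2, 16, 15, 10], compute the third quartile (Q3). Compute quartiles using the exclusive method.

16.5

Step 1: Sort the data: [2, 3, 10, 15, 16, 18]
Step 2: n = 6
Step 3: Using the exclusive quartile method:
  Q1 = 2.75
  Q2 (median) = 12.5
  Q3 = 16.5
  IQR = Q3 - Q1 = 16.5 - 2.75 = 13.75
Step 4: Q3 = 16.5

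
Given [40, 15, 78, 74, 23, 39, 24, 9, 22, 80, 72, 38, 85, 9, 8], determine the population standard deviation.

27.9009

Step 1: Compute the mean: 41.0667
Step 2: Sum of squared deviations from the mean: 11676.9333
Step 3: Population variance = 11676.9333 / 15 = 778.4622
Step 4: Standard deviation = sqrt(778.4622) = 27.9009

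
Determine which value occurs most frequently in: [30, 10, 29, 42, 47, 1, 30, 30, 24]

30

Step 1: Count the frequency of each value:
  1: appears 1 time(s)
  10: appears 1 time(s)
  24: appears 1 time(s)
  29: appears 1 time(s)
  30: appears 3 time(s)
  42: appears 1 time(s)
  47: appears 1 time(s)
Step 2: The value 30 appears most frequently (3 times).
Step 3: Mode = 30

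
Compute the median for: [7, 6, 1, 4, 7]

6

Step 1: Sort the data in ascending order: [1, 4, 6, 7, 7]
Step 2: The number of values is n = 5.
Step 3: Since n is odd, the median is the middle value at position 3: 6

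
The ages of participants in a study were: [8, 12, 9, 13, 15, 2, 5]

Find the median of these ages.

9

Step 1: Sort the data in ascending order: [2, 5, 8, 9, 12, 13, 15]
Step 2: The number of values is n = 7.
Step 3: Since n is odd, the median is the middle value at position 4: 9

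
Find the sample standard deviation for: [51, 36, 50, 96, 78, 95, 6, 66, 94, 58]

29.1052

Step 1: Compute the mean: 63
Step 2: Sum of squared deviations from the mean: 7624
Step 3: Sample variance = 7624 / 9 = 847.1111
Step 4: Standard deviation = sqrt(847.1111) = 29.1052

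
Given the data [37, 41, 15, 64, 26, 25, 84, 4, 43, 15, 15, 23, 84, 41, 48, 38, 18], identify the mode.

15

Step 1: Count the frequency of each value:
  4: appears 1 time(s)
  15: appears 3 time(s)
  18: appears 1 time(s)
  23: appears 1 time(s)
  25: appears 1 time(s)
  26: appears 1 time(s)
  37: appears 1 time(s)
  38: appears 1 time(s)
  41: appears 2 time(s)
  43: appears 1 time(s)
  48: appears 1 time(s)
  64: appears 1 time(s)
  84: appears 2 time(s)
Step 2: The value 15 appears most frequently (3 times).
Step 3: Mode = 15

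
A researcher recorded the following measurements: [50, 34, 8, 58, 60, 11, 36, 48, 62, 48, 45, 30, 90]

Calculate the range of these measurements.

82

Step 1: Identify the maximum value: max = 90
Step 2: Identify the minimum value: min = 8
Step 3: Range = max - min = 90 - 8 = 82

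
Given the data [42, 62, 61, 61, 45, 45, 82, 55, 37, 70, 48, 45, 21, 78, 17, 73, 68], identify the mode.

45

Step 1: Count the frequency of each value:
  17: appears 1 time(s)
  21: appears 1 time(s)
  37: appears 1 time(s)
  42: appears 1 time(s)
  45: appears 3 time(s)
  48: appears 1 time(s)
  55: appears 1 time(s)
  61: appears 2 time(s)
  62: appears 1 time(s)
  68: appears 1 time(s)
  70: appears 1 time(s)
  73: appears 1 time(s)
  78: appears 1 time(s)
  82: appears 1 time(s)
Step 2: The value 45 appears most frequently (3 times).
Step 3: Mode = 45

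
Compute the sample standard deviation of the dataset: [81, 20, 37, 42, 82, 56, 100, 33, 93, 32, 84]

28.5867

Step 1: Compute the mean: 60
Step 2: Sum of squared deviations from the mean: 8172
Step 3: Sample variance = 8172 / 10 = 817.2
Step 4: Standard deviation = sqrt(817.2) = 28.5867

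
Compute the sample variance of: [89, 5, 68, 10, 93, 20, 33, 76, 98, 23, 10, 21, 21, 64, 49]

1097.8095

Step 1: Compute the mean: (89 + 5 + 68 + 10 + 93 + 20 + 33 + 76 + 98 + 23 + 10 + 21 + 21 + 64 + 49) / 15 = 45.3333
Step 2: Compute squared deviations from the mean:
  (89 - 45.3333)^2 = 1906.7778
  (5 - 45.3333)^2 = 1626.7778
  (68 - 45.3333)^2 = 513.7778
  (10 - 45.3333)^2 = 1248.4444
  (93 - 45.3333)^2 = 2272.1111
  (20 - 45.3333)^2 = 641.7778
  (33 - 45.3333)^2 = 152.1111
  (76 - 45.3333)^2 = 940.4444
  (98 - 45.3333)^2 = 2773.7778
  (23 - 45.3333)^2 = 498.7778
  (10 - 45.3333)^2 = 1248.4444
  (21 - 45.3333)^2 = 592.1111
  (21 - 45.3333)^2 = 592.1111
  (64 - 45.3333)^2 = 348.4444
  (49 - 45.3333)^2 = 13.4444
Step 3: Sum of squared deviations = 15369.3333
Step 4: Sample variance = 15369.3333 / 14 = 1097.8095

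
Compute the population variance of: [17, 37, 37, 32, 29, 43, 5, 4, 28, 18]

164

Step 1: Compute the mean: (17 + 37 + 37 + 32 + 29 + 43 + 5 + 4 + 28 + 18) / 10 = 25
Step 2: Compute squared deviations from the mean:
  (17 - 25)^2 = 64
  (37 - 25)^2 = 144
  (37 - 25)^2 = 144
  (32 - 25)^2 = 49
  (29 - 25)^2 = 16
  (43 - 25)^2 = 324
  (5 - 25)^2 = 400
  (4 - 25)^2 = 441
  (28 - 25)^2 = 9
  (18 - 25)^2 = 49
Step 3: Sum of squared deviations = 1640
Step 4: Population variance = 1640 / 10 = 164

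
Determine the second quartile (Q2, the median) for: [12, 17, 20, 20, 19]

19

Step 1: Sort the data: [12, 17, 19, 20, 20]
Step 2: n = 5
Step 3: Q2 is the median. Since n is odd, it is the middle value at position 3: 19
Step 4: Q2 = 19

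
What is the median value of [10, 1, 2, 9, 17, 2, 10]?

9

Step 1: Sort the data in ascending order: [1, 2, 2, 9, 10, 10, 17]
Step 2: The number of values is n = 7.
Step 3: Since n is odd, the median is the middle value at position 4: 9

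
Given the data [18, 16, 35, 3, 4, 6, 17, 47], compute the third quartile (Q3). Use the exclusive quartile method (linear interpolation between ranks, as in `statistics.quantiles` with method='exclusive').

30.75

Step 1: Sort the data: [3, 4, 6, 16, 17, 18, 35, 47]
Step 2: n = 8
Step 3: Using the exclusive quartile method:
  Q1 = 4.5
  Q2 (median) = 16.5
  Q3 = 30.75
  IQR = Q3 - Q1 = 30.75 - 4.5 = 26.25
Step 4: Q3 = 30.75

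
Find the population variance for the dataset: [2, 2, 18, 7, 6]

34.4

Step 1: Compute the mean: (2 + 2 + 18 + 7 + 6) / 5 = 7
Step 2: Compute squared deviations from the mean:
  (2 - 7)^2 = 25
  (2 - 7)^2 = 25
  (18 - 7)^2 = 121
  (7 - 7)^2 = 0
  (6 - 7)^2 = 1
Step 3: Sum of squared deviations = 172
Step 4: Population variance = 172 / 5 = 34.4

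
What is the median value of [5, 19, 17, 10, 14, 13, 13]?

13

Step 1: Sort the data in ascending order: [5, 10, 13, 13, 14, 17, 19]
Step 2: The number of values is n = 7.
Step 3: Since n is odd, the median is the middle value at position 4: 13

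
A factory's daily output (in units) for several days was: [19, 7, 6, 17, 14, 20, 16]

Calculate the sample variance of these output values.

31.1429

Step 1: Compute the mean: (19 + 7 + 6 + 17 + 14 + 20 + 16) / 7 = 14.1429
Step 2: Compute squared deviations from the mean:
  (19 - 14.1429)^2 = 23.5918
  (7 - 14.1429)^2 = 51.0204
  (6 - 14.1429)^2 = 66.3061
  (17 - 14.1429)^2 = 8.1633
  (14 - 14.1429)^2 = 0.0204
  (20 - 14.1429)^2 = 34.3061
  (16 - 14.1429)^2 = 3.449
Step 3: Sum of squared deviations = 186.8571
Step 4: Sample variance = 186.8571 / 6 = 31.1429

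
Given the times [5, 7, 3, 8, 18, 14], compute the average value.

9.1667

Step 1: Sum all values: 5 + 7 + 3 + 8 + 18 + 14 = 55
Step 2: Count the number of values: n = 6
Step 3: Mean = sum / n = 55 / 6 = 9.1667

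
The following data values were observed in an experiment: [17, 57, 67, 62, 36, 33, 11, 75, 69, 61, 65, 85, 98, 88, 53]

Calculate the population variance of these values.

587.7156

Step 1: Compute the mean: (17 + 57 + 67 + 62 + 36 + 33 + 11 + 75 + 69 + 61 + 65 + 85 + 98 + 88 + 53) / 15 = 58.4667
Step 2: Compute squared deviations from the mean:
  (17 - 58.4667)^2 = 1719.4844
  (57 - 58.4667)^2 = 2.1511
  (67 - 58.4667)^2 = 72.8178
  (62 - 58.4667)^2 = 12.4844
  (36 - 58.4667)^2 = 504.7511
  (33 - 58.4667)^2 = 648.5511
  (11 - 58.4667)^2 = 2253.0844
  (75 - 58.4667)^2 = 273.3511
  (69 - 58.4667)^2 = 110.9511
  (61 - 58.4667)^2 = 6.4178
  (65 - 58.4667)^2 = 42.6844
  (85 - 58.4667)^2 = 704.0178
  (98 - 58.4667)^2 = 1562.8844
  (88 - 58.4667)^2 = 872.2178
  (53 - 58.4667)^2 = 29.8844
Step 3: Sum of squared deviations = 8815.7333
Step 4: Population variance = 8815.7333 / 15 = 587.7156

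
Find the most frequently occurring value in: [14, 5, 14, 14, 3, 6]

14

Step 1: Count the frequency of each value:
  3: appears 1 time(s)
  5: appears 1 time(s)
  6: appears 1 time(s)
  14: appears 3 time(s)
Step 2: The value 14 appears most frequently (3 times).
Step 3: Mode = 14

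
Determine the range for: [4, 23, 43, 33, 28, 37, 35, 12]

39

Step 1: Identify the maximum value: max = 43
Step 2: Identify the minimum value: min = 4
Step 3: Range = max - min = 43 - 4 = 39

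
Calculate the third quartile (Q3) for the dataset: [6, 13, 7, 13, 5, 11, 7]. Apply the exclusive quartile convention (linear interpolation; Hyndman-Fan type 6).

13

Step 1: Sort the data: [5, 6, 7, 7, 11, 13, 13]
Step 2: n = 7
Step 3: Using the exclusive quartile method:
  Q1 = 6
  Q2 (median) = 7
  Q3 = 13
  IQR = Q3 - Q1 = 13 - 6 = 7
Step 4: Q3 = 13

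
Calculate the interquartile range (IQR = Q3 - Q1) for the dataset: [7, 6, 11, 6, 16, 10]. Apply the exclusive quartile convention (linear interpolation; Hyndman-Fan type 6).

6.25

Step 1: Sort the data: [6, 6, 7, 10, 11, 16]
Step 2: n = 6
Step 3: Using the exclusive quartile method:
  Q1 = 6
  Q2 (median) = 8.5
  Q3 = 12.25
  IQR = Q3 - Q1 = 12.25 - 6 = 6.25
Step 4: IQR = 6.25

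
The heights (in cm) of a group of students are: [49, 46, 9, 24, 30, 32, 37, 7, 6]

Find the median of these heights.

30

Step 1: Sort the data in ascending order: [6, 7, 9, 24, 30, 32, 37, 46, 49]
Step 2: The number of values is n = 9.
Step 3: Since n is odd, the median is the middle value at position 5: 30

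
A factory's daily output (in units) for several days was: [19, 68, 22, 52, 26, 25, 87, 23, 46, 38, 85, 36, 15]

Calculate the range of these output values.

72

Step 1: Identify the maximum value: max = 87
Step 2: Identify the minimum value: min = 15
Step 3: Range = max - min = 87 - 15 = 72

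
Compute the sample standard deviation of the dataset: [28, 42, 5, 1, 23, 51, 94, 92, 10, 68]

34.3

Step 1: Compute the mean: 41.4
Step 2: Sum of squared deviations from the mean: 10588.4
Step 3: Sample variance = 10588.4 / 9 = 1176.4889
Step 4: Standard deviation = sqrt(1176.4889) = 34.3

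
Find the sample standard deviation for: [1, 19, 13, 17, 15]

7.0711

Step 1: Compute the mean: 13
Step 2: Sum of squared deviations from the mean: 200
Step 3: Sample variance = 200 / 4 = 50
Step 4: Standard deviation = sqrt(50) = 7.0711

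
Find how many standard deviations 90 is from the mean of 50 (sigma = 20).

2

Step 1: Recall the z-score formula: z = (x - mu) / sigma
Step 2: Substitute values: z = (90 - 50) / 20
Step 3: z = 40 / 20 = 2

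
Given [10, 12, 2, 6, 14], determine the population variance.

18.56

Step 1: Compute the mean: (10 + 12 + 2 + 6 + 14) / 5 = 8.8
Step 2: Compute squared deviations from the mean:
  (10 - 8.8)^2 = 1.44
  (12 - 8.8)^2 = 10.24
  (2 - 8.8)^2 = 46.24
  (6 - 8.8)^2 = 7.84
  (14 - 8.8)^2 = 27.04
Step 3: Sum of squared deviations = 92.8
Step 4: Population variance = 92.8 / 5 = 18.56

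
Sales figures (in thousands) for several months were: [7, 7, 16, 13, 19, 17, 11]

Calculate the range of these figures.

12

Step 1: Identify the maximum value: max = 19
Step 2: Identify the minimum value: min = 7
Step 3: Range = max - min = 19 - 7 = 12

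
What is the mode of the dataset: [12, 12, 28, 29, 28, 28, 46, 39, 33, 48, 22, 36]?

28

Step 1: Count the frequency of each value:
  12: appears 2 time(s)
  22: appears 1 time(s)
  28: appears 3 time(s)
  29: appears 1 time(s)
  33: appears 1 time(s)
  36: appears 1 time(s)
  39: appears 1 time(s)
  46: appears 1 time(s)
  48: appears 1 time(s)
Step 2: The value 28 appears most frequently (3 times).
Step 3: Mode = 28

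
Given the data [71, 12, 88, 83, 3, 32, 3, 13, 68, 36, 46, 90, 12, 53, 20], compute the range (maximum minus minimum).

87

Step 1: Identify the maximum value: max = 90
Step 2: Identify the minimum value: min = 3
Step 3: Range = max - min = 90 - 3 = 87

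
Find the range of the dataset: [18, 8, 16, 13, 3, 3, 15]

15

Step 1: Identify the maximum value: max = 18
Step 2: Identify the minimum value: min = 3
Step 3: Range = max - min = 18 - 3 = 15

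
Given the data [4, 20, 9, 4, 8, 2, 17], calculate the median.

8

Step 1: Sort the data in ascending order: [2, 4, 4, 8, 9, 17, 20]
Step 2: The number of values is n = 7.
Step 3: Since n is odd, the median is the middle value at position 4: 8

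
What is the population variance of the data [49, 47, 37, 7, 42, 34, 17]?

211.6327

Step 1: Compute the mean: (49 + 47 + 37 + 7 + 42 + 34 + 17) / 7 = 33.2857
Step 2: Compute squared deviations from the mean:
  (49 - 33.2857)^2 = 246.9388
  (47 - 33.2857)^2 = 188.0816
  (37 - 33.2857)^2 = 13.7959
  (7 - 33.2857)^2 = 690.9388
  (42 - 33.2857)^2 = 75.9388
  (34 - 33.2857)^2 = 0.5102
  (17 - 33.2857)^2 = 265.2245
Step 3: Sum of squared deviations = 1481.4286
Step 4: Population variance = 1481.4286 / 7 = 211.6327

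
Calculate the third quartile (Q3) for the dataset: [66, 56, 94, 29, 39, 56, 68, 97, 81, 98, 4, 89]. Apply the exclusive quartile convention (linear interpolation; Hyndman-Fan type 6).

92.75

Step 1: Sort the data: [4, 29, 39, 56, 56, 66, 68, 81, 89, 94, 97, 98]
Step 2: n = 12
Step 3: Using the exclusive quartile method:
  Q1 = 43.25
  Q2 (median) = 67
  Q3 = 92.75
  IQR = Q3 - Q1 = 92.75 - 43.25 = 49.5
Step 4: Q3 = 92.75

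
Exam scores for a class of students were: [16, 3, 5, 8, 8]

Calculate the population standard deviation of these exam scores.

4.4272

Step 1: Compute the mean: 8
Step 2: Sum of squared deviations from the mean: 98
Step 3: Population variance = 98 / 5 = 19.6
Step 4: Standard deviation = sqrt(19.6) = 4.4272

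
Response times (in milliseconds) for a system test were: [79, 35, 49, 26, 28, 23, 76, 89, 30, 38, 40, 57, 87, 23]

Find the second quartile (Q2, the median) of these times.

39

Step 1: Sort the data: [23, 23, 26, 28, 30, 35, 38, 40, 49, 57, 76, 79, 87, 89]
Step 2: n = 14
Step 3: Q2 is the median. Since n is even, it is the average of the values at positions 7 and 8:
  Q2 = (38 + 40) / 2 = 39
Step 4: Q2 = 39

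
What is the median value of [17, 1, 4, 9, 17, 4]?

6.5

Step 1: Sort the data in ascending order: [1, 4, 4, 9, 17, 17]
Step 2: The number of values is n = 6.
Step 3: Since n is even, the median is the average of positions 3 and 4:
  Median = (4 + 9) / 2 = 6.5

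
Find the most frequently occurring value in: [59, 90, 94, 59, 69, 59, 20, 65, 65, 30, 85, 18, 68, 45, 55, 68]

59

Step 1: Count the frequency of each value:
  18: appears 1 time(s)
  20: appears 1 time(s)
  30: appears 1 time(s)
  45: appears 1 time(s)
  55: appears 1 time(s)
  59: appears 3 time(s)
  65: appears 2 time(s)
  68: appears 2 time(s)
  69: appears 1 time(s)
  85: appears 1 time(s)
  90: appears 1 time(s)
  94: appears 1 time(s)
Step 2: The value 59 appears most frequently (3 times).
Step 3: Mode = 59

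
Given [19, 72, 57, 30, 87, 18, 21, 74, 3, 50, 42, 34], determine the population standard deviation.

25.0204

Step 1: Compute the mean: 42.25
Step 2: Sum of squared deviations from the mean: 7512.25
Step 3: Population variance = 7512.25 / 12 = 626.0208
Step 4: Standard deviation = sqrt(626.0208) = 25.0204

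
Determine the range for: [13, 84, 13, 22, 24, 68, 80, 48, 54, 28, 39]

71

Step 1: Identify the maximum value: max = 84
Step 2: Identify the minimum value: min = 13
Step 3: Range = max - min = 84 - 13 = 71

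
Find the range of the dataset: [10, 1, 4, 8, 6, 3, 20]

19

Step 1: Identify the maximum value: max = 20
Step 2: Identify the minimum value: min = 1
Step 3: Range = max - min = 20 - 1 = 19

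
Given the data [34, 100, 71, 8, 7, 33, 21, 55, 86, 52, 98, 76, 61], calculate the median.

55

Step 1: Sort the data in ascending order: [7, 8, 21, 33, 34, 52, 55, 61, 71, 76, 86, 98, 100]
Step 2: The number of values is n = 13.
Step 3: Since n is odd, the median is the middle value at position 7: 55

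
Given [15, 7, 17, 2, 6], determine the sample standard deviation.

6.3482

Step 1: Compute the mean: 9.4
Step 2: Sum of squared deviations from the mean: 161.2
Step 3: Sample variance = 161.2 / 4 = 40.3
Step 4: Standard deviation = sqrt(40.3) = 6.3482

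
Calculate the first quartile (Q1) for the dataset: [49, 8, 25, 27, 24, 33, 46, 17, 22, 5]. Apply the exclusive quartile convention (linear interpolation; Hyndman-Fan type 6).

14.75

Step 1: Sort the data: [5, 8, 17, 22, 24, 25, 27, 33, 46, 49]
Step 2: n = 10
Step 3: Using the exclusive quartile method:
  Q1 = 14.75
  Q2 (median) = 24.5
  Q3 = 36.25
  IQR = Q3 - Q1 = 36.25 - 14.75 = 21.5
Step 4: Q1 = 14.75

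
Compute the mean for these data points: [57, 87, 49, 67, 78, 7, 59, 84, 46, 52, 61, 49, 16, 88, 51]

56.7333

Step 1: Sum all values: 57 + 87 + 49 + 67 + 78 + 7 + 59 + 84 + 46 + 52 + 61 + 49 + 16 + 88 + 51 = 851
Step 2: Count the number of values: n = 15
Step 3: Mean = sum / n = 851 / 15 = 56.7333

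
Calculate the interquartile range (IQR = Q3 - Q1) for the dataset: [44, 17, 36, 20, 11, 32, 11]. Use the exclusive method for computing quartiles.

25

Step 1: Sort the data: [11, 11, 17, 20, 32, 36, 44]
Step 2: n = 7
Step 3: Using the exclusive quartile method:
  Q1 = 11
  Q2 (median) = 20
  Q3 = 36
  IQR = Q3 - Q1 = 36 - 11 = 25
Step 4: IQR = 25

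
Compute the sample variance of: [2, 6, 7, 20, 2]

54.8

Step 1: Compute the mean: (2 + 6 + 7 + 20 + 2) / 5 = 7.4
Step 2: Compute squared deviations from the mean:
  (2 - 7.4)^2 = 29.16
  (6 - 7.4)^2 = 1.96
  (7 - 7.4)^2 = 0.16
  (20 - 7.4)^2 = 158.76
  (2 - 7.4)^2 = 29.16
Step 3: Sum of squared deviations = 219.2
Step 4: Sample variance = 219.2 / 4 = 54.8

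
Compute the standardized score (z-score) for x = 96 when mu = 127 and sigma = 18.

-1.7222

Step 1: Recall the z-score formula: z = (x - mu) / sigma
Step 2: Substitute values: z = (96 - 127) / 18
Step 3: z = -31 / 18 = -1.7222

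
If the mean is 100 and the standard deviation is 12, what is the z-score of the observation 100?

0

Step 1: Recall the z-score formula: z = (x - mu) / sigma
Step 2: Substitute values: z = (100 - 100) / 12
Step 3: z = 0 / 12 = 0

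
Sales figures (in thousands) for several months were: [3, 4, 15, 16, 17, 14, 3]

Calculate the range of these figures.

14

Step 1: Identify the maximum value: max = 17
Step 2: Identify the minimum value: min = 3
Step 3: Range = max - min = 17 - 3 = 14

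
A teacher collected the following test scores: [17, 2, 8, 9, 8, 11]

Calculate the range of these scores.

15

Step 1: Identify the maximum value: max = 17
Step 2: Identify the minimum value: min = 2
Step 3: Range = max - min = 17 - 2 = 15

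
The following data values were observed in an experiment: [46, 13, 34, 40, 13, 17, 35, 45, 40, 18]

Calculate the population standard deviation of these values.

12.7

Step 1: Compute the mean: 30.1
Step 2: Sum of squared deviations from the mean: 1612.9
Step 3: Population variance = 1612.9 / 10 = 161.29
Step 4: Standard deviation = sqrt(161.29) = 12.7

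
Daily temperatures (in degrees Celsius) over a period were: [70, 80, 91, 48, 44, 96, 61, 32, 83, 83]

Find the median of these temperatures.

75

Step 1: Sort the data in ascending order: [32, 44, 48, 61, 70, 80, 83, 83, 91, 96]
Step 2: The number of values is n = 10.
Step 3: Since n is even, the median is the average of positions 5 and 6:
  Median = (70 + 80) / 2 = 75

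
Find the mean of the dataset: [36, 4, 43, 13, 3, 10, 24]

19

Step 1: Sum all values: 36 + 4 + 43 + 13 + 3 + 10 + 24 = 133
Step 2: Count the number of values: n = 7
Step 3: Mean = sum / n = 133 / 7 = 19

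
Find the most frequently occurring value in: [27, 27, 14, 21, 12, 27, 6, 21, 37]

27

Step 1: Count the frequency of each value:
  6: appears 1 time(s)
  12: appears 1 time(s)
  14: appears 1 time(s)
  21: appears 2 time(s)
  27: appears 3 time(s)
  37: appears 1 time(s)
Step 2: The value 27 appears most frequently (3 times).
Step 3: Mode = 27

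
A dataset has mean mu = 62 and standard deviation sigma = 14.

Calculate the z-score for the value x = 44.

-1.2857

Step 1: Recall the z-score formula: z = (x - mu) / sigma
Step 2: Substitute values: z = (44 - 62) / 14
Step 3: z = -18 / 14 = -1.2857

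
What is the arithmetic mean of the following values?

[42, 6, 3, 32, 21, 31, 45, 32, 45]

28.5556

Step 1: Sum all values: 42 + 6 + 3 + 32 + 21 + 31 + 45 + 32 + 45 = 257
Step 2: Count the number of values: n = 9
Step 3: Mean = sum / n = 257 / 9 = 28.5556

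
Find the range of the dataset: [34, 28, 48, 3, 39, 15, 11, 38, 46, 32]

45

Step 1: Identify the maximum value: max = 48
Step 2: Identify the minimum value: min = 3
Step 3: Range = max - min = 48 - 3 = 45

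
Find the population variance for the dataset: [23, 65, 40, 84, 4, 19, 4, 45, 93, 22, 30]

830

Step 1: Compute the mean: (23 + 65 + 40 + 84 + 4 + 19 + 4 + 45 + 93 + 22 + 30) / 11 = 39
Step 2: Compute squared deviations from the mean:
  (23 - 39)^2 = 256
  (65 - 39)^2 = 676
  (40 - 39)^2 = 1
  (84 - 39)^2 = 2025
  (4 - 39)^2 = 1225
  (19 - 39)^2 = 400
  (4 - 39)^2 = 1225
  (45 - 39)^2 = 36
  (93 - 39)^2 = 2916
  (22 - 39)^2 = 289
  (30 - 39)^2 = 81
Step 3: Sum of squared deviations = 9130
Step 4: Population variance = 9130 / 11 = 830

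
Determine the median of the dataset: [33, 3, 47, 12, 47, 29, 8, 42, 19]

29

Step 1: Sort the data in ascending order: [3, 8, 12, 19, 29, 33, 42, 47, 47]
Step 2: The number of values is n = 9.
Step 3: Since n is odd, the median is the middle value at position 5: 29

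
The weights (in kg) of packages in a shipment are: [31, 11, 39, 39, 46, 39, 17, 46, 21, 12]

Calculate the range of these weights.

35

Step 1: Identify the maximum value: max = 46
Step 2: Identify the minimum value: min = 11
Step 3: Range = max - min = 46 - 11 = 35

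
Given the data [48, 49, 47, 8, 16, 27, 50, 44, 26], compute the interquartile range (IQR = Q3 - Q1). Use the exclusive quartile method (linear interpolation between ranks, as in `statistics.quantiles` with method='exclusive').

27.5

Step 1: Sort the data: [8, 16, 26, 27, 44, 47, 48, 49, 50]
Step 2: n = 9
Step 3: Using the exclusive quartile method:
  Q1 = 21
  Q2 (median) = 44
  Q3 = 48.5
  IQR = Q3 - Q1 = 48.5 - 21 = 27.5
Step 4: IQR = 27.5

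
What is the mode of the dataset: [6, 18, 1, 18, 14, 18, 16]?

18

Step 1: Count the frequency of each value:
  1: appears 1 time(s)
  6: appears 1 time(s)
  14: appears 1 time(s)
  16: appears 1 time(s)
  18: appears 3 time(s)
Step 2: The value 18 appears most frequently (3 times).
Step 3: Mode = 18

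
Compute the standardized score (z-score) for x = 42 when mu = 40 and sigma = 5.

0.4

Step 1: Recall the z-score formula: z = (x - mu) / sigma
Step 2: Substitute values: z = (42 - 40) / 5
Step 3: z = 2 / 5 = 0.4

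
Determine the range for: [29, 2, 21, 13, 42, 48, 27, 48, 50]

48

Step 1: Identify the maximum value: max = 50
Step 2: Identify the minimum value: min = 2
Step 3: Range = max - min = 50 - 2 = 48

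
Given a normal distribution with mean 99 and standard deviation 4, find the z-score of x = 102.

0.75

Step 1: Recall the z-score formula: z = (x - mu) / sigma
Step 2: Substitute values: z = (102 - 99) / 4
Step 3: z = 3 / 4 = 0.75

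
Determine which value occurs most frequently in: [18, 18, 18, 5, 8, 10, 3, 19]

18

Step 1: Count the frequency of each value:
  3: appears 1 time(s)
  5: appears 1 time(s)
  8: appears 1 time(s)
  10: appears 1 time(s)
  18: appears 3 time(s)
  19: appears 1 time(s)
Step 2: The value 18 appears most frequently (3 times).
Step 3: Mode = 18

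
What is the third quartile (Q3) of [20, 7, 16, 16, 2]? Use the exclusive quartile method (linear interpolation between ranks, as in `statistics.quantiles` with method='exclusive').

18

Step 1: Sort the data: [2, 7, 16, 16, 20]
Step 2: n = 5
Step 3: Using the exclusive quartile method:
  Q1 = 4.5
  Q2 (median) = 16
  Q3 = 18
  IQR = Q3 - Q1 = 18 - 4.5 = 13.5
Step 4: Q3 = 18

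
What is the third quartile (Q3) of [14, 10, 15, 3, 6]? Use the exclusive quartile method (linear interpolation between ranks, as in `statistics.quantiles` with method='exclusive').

14.5

Step 1: Sort the data: [3, 6, 10, 14, 15]
Step 2: n = 5
Step 3: Using the exclusive quartile method:
  Q1 = 4.5
  Q2 (median) = 10
  Q3 = 14.5
  IQR = Q3 - Q1 = 14.5 - 4.5 = 10
Step 4: Q3 = 14.5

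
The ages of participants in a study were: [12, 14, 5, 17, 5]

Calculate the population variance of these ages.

23.44

Step 1: Compute the mean: (12 + 14 + 5 + 17 + 5) / 5 = 10.6
Step 2: Compute squared deviations from the mean:
  (12 - 10.6)^2 = 1.96
  (14 - 10.6)^2 = 11.56
  (5 - 10.6)^2 = 31.36
  (17 - 10.6)^2 = 40.96
  (5 - 10.6)^2 = 31.36
Step 3: Sum of squared deviations = 117.2
Step 4: Population variance = 117.2 / 5 = 23.44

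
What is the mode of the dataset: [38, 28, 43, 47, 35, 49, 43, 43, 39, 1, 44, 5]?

43

Step 1: Count the frequency of each value:
  1: appears 1 time(s)
  5: appears 1 time(s)
  28: appears 1 time(s)
  35: appears 1 time(s)
  38: appears 1 time(s)
  39: appears 1 time(s)
  43: appears 3 time(s)
  44: appears 1 time(s)
  47: appears 1 time(s)
  49: appears 1 time(s)
Step 2: The value 43 appears most frequently (3 times).
Step 3: Mode = 43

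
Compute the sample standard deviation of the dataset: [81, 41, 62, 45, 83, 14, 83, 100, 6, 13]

34.0124

Step 1: Compute the mean: 52.8
Step 2: Sum of squared deviations from the mean: 10411.6
Step 3: Sample variance = 10411.6 / 9 = 1156.8444
Step 4: Standard deviation = sqrt(1156.8444) = 34.0124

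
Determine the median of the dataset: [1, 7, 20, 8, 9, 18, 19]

9

Step 1: Sort the data in ascending order: [1, 7, 8, 9, 18, 19, 20]
Step 2: The number of values is n = 7.
Step 3: Since n is odd, the median is the middle value at position 4: 9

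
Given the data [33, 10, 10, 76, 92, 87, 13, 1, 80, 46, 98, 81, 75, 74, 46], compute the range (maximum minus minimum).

97

Step 1: Identify the maximum value: max = 98
Step 2: Identify the minimum value: min = 1
Step 3: Range = max - min = 98 - 1 = 97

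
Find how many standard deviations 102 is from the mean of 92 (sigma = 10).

1

Step 1: Recall the z-score formula: z = (x - mu) / sigma
Step 2: Substitute values: z = (102 - 92) / 10
Step 3: z = 10 / 10 = 1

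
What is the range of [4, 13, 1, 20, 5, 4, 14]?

19

Step 1: Identify the maximum value: max = 20
Step 2: Identify the minimum value: min = 1
Step 3: Range = max - min = 20 - 1 = 19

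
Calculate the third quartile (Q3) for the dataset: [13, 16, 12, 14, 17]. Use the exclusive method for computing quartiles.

16.5

Step 1: Sort the data: [12, 13, 14, 16, 17]
Step 2: n = 5
Step 3: Using the exclusive quartile method:
  Q1 = 12.5
  Q2 (median) = 14
  Q3 = 16.5
  IQR = Q3 - Q1 = 16.5 - 12.5 = 4
Step 4: Q3 = 16.5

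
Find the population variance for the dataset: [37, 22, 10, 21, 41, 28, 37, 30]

92.9375

Step 1: Compute the mean: (37 + 22 + 10 + 21 + 41 + 28 + 37 + 30) / 8 = 28.25
Step 2: Compute squared deviations from the mean:
  (37 - 28.25)^2 = 76.5625
  (22 - 28.25)^2 = 39.0625
  (10 - 28.25)^2 = 333.0625
  (21 - 28.25)^2 = 52.5625
  (41 - 28.25)^2 = 162.5625
  (28 - 28.25)^2 = 0.0625
  (37 - 28.25)^2 = 76.5625
  (30 - 28.25)^2 = 3.0625
Step 3: Sum of squared deviations = 743.5
Step 4: Population variance = 743.5 / 8 = 92.9375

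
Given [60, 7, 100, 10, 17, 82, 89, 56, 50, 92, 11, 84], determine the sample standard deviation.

35.5217

Step 1: Compute the mean: 54.8333
Step 2: Sum of squared deviations from the mean: 13879.6667
Step 3: Sample variance = 13879.6667 / 11 = 1261.7879
Step 4: Standard deviation = sqrt(1261.7879) = 35.5217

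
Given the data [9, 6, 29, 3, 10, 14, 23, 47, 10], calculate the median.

10

Step 1: Sort the data in ascending order: [3, 6, 9, 10, 10, 14, 23, 29, 47]
Step 2: The number of values is n = 9.
Step 3: Since n is odd, the median is the middle value at position 5: 10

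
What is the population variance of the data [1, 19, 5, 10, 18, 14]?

43.1389

Step 1: Compute the mean: (1 + 19 + 5 + 10 + 18 + 14) / 6 = 11.1667
Step 2: Compute squared deviations from the mean:
  (1 - 11.1667)^2 = 103.3611
  (19 - 11.1667)^2 = 61.3611
  (5 - 11.1667)^2 = 38.0278
  (10 - 11.1667)^2 = 1.3611
  (18 - 11.1667)^2 = 46.6944
  (14 - 11.1667)^2 = 8.0278
Step 3: Sum of squared deviations = 258.8333
Step 4: Population variance = 258.8333 / 6 = 43.1389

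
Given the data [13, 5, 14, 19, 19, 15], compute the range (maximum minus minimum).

14

Step 1: Identify the maximum value: max = 19
Step 2: Identify the minimum value: min = 5
Step 3: Range = max - min = 19 - 5 = 14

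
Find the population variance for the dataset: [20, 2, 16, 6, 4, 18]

51.6667

Step 1: Compute the mean: (20 + 2 + 16 + 6 + 4 + 18) / 6 = 11
Step 2: Compute squared deviations from the mean:
  (20 - 11)^2 = 81
  (2 - 11)^2 = 81
  (16 - 11)^2 = 25
  (6 - 11)^2 = 25
  (4 - 11)^2 = 49
  (18 - 11)^2 = 49
Step 3: Sum of squared deviations = 310
Step 4: Population variance = 310 / 6 = 51.6667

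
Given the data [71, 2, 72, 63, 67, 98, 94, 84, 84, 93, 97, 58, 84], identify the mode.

84

Step 1: Count the frequency of each value:
  2: appears 1 time(s)
  58: appears 1 time(s)
  63: appears 1 time(s)
  67: appears 1 time(s)
  71: appears 1 time(s)
  72: appears 1 time(s)
  84: appears 3 time(s)
  93: appears 1 time(s)
  94: appears 1 time(s)
  97: appears 1 time(s)
  98: appears 1 time(s)
Step 2: The value 84 appears most frequently (3 times).
Step 3: Mode = 84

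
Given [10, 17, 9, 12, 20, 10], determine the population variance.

16.6667

Step 1: Compute the mean: (10 + 17 + 9 + 12 + 20 + 10) / 6 = 13
Step 2: Compute squared deviations from the mean:
  (10 - 13)^2 = 9
  (17 - 13)^2 = 16
  (9 - 13)^2 = 16
  (12 - 13)^2 = 1
  (20 - 13)^2 = 49
  (10 - 13)^2 = 9
Step 3: Sum of squared deviations = 100
Step 4: Population variance = 100 / 6 = 16.6667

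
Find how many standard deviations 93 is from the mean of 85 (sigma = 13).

0.6154

Step 1: Recall the z-score formula: z = (x - mu) / sigma
Step 2: Substitute values: z = (93 - 85) / 13
Step 3: z = 8 / 13 = 0.6154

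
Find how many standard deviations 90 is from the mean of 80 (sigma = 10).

1

Step 1: Recall the z-score formula: z = (x - mu) / sigma
Step 2: Substitute values: z = (90 - 80) / 10
Step 3: z = 10 / 10 = 1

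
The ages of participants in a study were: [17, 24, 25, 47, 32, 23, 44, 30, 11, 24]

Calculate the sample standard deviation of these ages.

11.1161

Step 1: Compute the mean: 27.7
Step 2: Sum of squared deviations from the mean: 1112.1
Step 3: Sample variance = 1112.1 / 9 = 123.5667
Step 4: Standard deviation = sqrt(123.5667) = 11.1161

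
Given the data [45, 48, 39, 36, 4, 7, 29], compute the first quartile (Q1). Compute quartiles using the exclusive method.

7

Step 1: Sort the data: [4, 7, 29, 36, 39, 45, 48]
Step 2: n = 7
Step 3: Using the exclusive quartile method:
  Q1 = 7
  Q2 (median) = 36
  Q3 = 45
  IQR = Q3 - Q1 = 45 - 7 = 38
Step 4: Q1 = 7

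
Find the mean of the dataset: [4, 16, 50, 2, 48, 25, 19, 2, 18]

20.4444

Step 1: Sum all values: 4 + 16 + 50 + 2 + 48 + 25 + 19 + 2 + 18 = 184
Step 2: Count the number of values: n = 9
Step 3: Mean = sum / n = 184 / 9 = 20.4444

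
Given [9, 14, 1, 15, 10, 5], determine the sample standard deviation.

5.3292

Step 1: Compute the mean: 9
Step 2: Sum of squared deviations from the mean: 142
Step 3: Sample variance = 142 / 5 = 28.4
Step 4: Standard deviation = sqrt(28.4) = 5.3292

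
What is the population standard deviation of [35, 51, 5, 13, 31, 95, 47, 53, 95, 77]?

29.627

Step 1: Compute the mean: 50.2
Step 2: Sum of squared deviations from the mean: 8777.6
Step 3: Population variance = 8777.6 / 10 = 877.76
Step 4: Standard deviation = sqrt(877.76) = 29.627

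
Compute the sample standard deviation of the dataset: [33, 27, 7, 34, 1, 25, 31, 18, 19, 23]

10.9118

Step 1: Compute the mean: 21.8
Step 2: Sum of squared deviations from the mean: 1071.6
Step 3: Sample variance = 1071.6 / 9 = 119.0667
Step 4: Standard deviation = sqrt(119.0667) = 10.9118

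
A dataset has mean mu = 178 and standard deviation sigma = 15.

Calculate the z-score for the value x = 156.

-1.4667

Step 1: Recall the z-score formula: z = (x - mu) / sigma
Step 2: Substitute values: z = (156 - 178) / 15
Step 3: z = -22 / 15 = -1.4667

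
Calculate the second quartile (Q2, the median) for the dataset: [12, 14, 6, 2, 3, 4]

5

Step 1: Sort the data: [2, 3, 4, 6, 12, 14]
Step 2: n = 6
Step 3: Q2 is the median. Since n is even, it is the average of the values at positions 3 and 4:
  Q2 = (4 + 6) / 2 = 5
Step 4: Q2 = 5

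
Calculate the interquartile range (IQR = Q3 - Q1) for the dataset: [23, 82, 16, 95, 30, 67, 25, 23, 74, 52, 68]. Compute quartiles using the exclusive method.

51

Step 1: Sort the data: [16, 23, 23, 25, 30, 52, 67, 68, 74, 82, 95]
Step 2: n = 11
Step 3: Using the exclusive quartile method:
  Q1 = 23
  Q2 (median) = 52
  Q3 = 74
  IQR = Q3 - Q1 = 74 - 23 = 51
Step 4: IQR = 51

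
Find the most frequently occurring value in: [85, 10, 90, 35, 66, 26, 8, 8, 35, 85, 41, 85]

85

Step 1: Count the frequency of each value:
  8: appears 2 time(s)
  10: appears 1 time(s)
  26: appears 1 time(s)
  35: appears 2 time(s)
  41: appears 1 time(s)
  66: appears 1 time(s)
  85: appears 3 time(s)
  90: appears 1 time(s)
Step 2: The value 85 appears most frequently (3 times).
Step 3: Mode = 85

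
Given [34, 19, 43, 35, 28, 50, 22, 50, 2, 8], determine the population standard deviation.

15.6809

Step 1: Compute the mean: 29.1
Step 2: Sum of squared deviations from the mean: 2458.9
Step 3: Population variance = 2458.9 / 10 = 245.89
Step 4: Standard deviation = sqrt(245.89) = 15.6809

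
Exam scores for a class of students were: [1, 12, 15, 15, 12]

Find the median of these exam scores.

12

Step 1: Sort the data in ascending order: [1, 12, 12, 15, 15]
Step 2: The number of values is n = 5.
Step 3: Since n is odd, the median is the middle value at position 3: 12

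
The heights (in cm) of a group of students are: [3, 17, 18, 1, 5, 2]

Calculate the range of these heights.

17

Step 1: Identify the maximum value: max = 18
Step 2: Identify the minimum value: min = 1
Step 3: Range = max - min = 18 - 1 = 17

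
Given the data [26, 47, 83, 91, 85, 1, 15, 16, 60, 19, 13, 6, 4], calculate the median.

19

Step 1: Sort the data in ascending order: [1, 4, 6, 13, 15, 16, 19, 26, 47, 60, 83, 85, 91]
Step 2: The number of values is n = 13.
Step 3: Since n is odd, the median is the middle value at position 7: 19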